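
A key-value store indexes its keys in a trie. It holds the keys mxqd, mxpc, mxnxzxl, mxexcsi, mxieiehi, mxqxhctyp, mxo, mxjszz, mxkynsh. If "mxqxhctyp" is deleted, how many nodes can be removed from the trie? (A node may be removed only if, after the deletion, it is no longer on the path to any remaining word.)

6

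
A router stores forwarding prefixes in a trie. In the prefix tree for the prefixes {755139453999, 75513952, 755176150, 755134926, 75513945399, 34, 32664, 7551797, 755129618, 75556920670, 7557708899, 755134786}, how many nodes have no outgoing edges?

11

Leaves are exactly the stored words that no other stored word extends.
Those words: "32664", "34", "755129618", "755134786", "755134926", "755139453999", "75513952", "755176150", "7551797", "75556920670", "7557708899"
Leaf count: 11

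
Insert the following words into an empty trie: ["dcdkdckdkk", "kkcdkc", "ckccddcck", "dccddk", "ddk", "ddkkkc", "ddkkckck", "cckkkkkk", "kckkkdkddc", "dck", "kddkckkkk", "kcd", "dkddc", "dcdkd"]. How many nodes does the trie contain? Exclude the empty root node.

For each word, the new-node count is its length minus the longest prefix already in the trie:
  "dcdkdckdkk" → 10 new (d, c, d, k, d, c, k, d, k, k)
  "kkcdkc" → 6 new (k, k, c, d, k, c)
  "ckccddcck" → 9 new (c, k, c, c, d, d, c, c, k)
  "dccddk" → prefix "dc" already present; 4 new (c, d, d, k)
  "ddk" → prefix "d" already present; 2 new (d, k)
  "ddkkkc" → prefix "ddk" already present; 3 new (k, k, c)
  "ddkkckck" → prefix "ddkk" already present; 4 new (c, k, c, k)
  "cckkkkkk" → prefix "c" already present; 7 new (c, k, k, k, k, k, k)
  "kckkkdkddc" → prefix "k" already present; 9 new (c, k, k, k, d, k, d, d, c)
  "dck" → prefix "dc" already present; 1 new (k)
  "kddkckkkk" → prefix "k" already present; 8 new (d, d, k, c, k, k, k, k)
  "kcd" → prefix "kc" already present; 1 new (d)
  "dkddc" → prefix "d" already present; 4 new (k, d, d, c)
  "dcdkd" → prefix "dcdkd" already present; 0 new (none)
Total nodes = 10 + 6 + 9 + 4 + 2 + 3 + 4 + 7 + 9 + 1 + 8 + 1 + 4 + 0 = 68

68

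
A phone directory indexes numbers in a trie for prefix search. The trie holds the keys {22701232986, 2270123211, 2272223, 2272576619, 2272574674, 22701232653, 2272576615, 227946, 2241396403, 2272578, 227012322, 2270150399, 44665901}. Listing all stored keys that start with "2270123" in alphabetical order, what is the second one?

227012322

Filter for "2270123…" and sort: "2270123211", "227012322", "22701232653", "22701232986"
The 2nd is 227012322.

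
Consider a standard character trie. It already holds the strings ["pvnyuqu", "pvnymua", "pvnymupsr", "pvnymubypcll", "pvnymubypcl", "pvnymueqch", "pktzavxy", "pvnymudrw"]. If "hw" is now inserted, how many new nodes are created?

No existing word starts with "h", so every character of "hw" needs a new node.
2 − 0 = 2 new nodes.

2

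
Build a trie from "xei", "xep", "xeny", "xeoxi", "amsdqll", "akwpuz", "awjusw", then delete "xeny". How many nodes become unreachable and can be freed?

2

A node on "xeny"'s path can go only if nothing else ends at it or branches off below it.
The suffix "ny" (2 nodes) is used only by "xeny"; the node for "xe" still has the child "i", so pruning stops there.
Nodes removed: 2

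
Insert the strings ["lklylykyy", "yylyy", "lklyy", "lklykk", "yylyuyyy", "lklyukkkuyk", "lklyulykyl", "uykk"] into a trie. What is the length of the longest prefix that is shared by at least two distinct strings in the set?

5

Look for the deepest trie node that still has at least two words in its subtree.
e.g. "lklyukkkuyk" and "lklyulykyl" share the prefix "lklyu" of length 5; no pair shares a longer one.
Longest shared-prefix length: 5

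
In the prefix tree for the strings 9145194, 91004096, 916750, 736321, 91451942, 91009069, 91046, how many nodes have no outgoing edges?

Leaves are exactly the stored words that no other stored word extends.
Those words: "736321", "91004096", "91009069", "91046", "91451942", "916750"
Leaf count: 6

6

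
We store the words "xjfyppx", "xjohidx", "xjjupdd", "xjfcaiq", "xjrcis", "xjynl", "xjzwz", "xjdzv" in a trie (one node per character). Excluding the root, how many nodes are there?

34

Trace insertions, counting only characters that open a new branch:
  "xjfyppx" → 7 new (x, j, f, y, p, p, x)
  "xjohidx" → prefix "xj" already present; 5 new (o, h, i, d, x)
  "xjjupdd" → prefix "xj" already present; 5 new (j, u, p, d, d)
  "xjfcaiq" → prefix "xjf" already present; 4 new (c, a, i, q)
  "xjrcis" → prefix "xj" already present; 4 new (r, c, i, s)
  "xjynl" → prefix "xj" already present; 3 new (y, n, l)
  "xjzwz" → prefix "xj" already present; 3 new (z, w, z)
  "xjdzv" → prefix "xj" already present; 3 new (d, z, v)
Total nodes = 7 + 5 + 5 + 4 + 4 + 3 + 3 + 3 = 34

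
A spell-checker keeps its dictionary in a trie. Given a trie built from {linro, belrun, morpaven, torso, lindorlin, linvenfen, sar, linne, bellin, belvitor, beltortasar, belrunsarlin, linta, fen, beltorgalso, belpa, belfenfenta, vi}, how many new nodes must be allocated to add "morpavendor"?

The longest prefix of "morpavendor" already in the trie is "morpaven" (length 8).
Each of the 3 remaining characters creates one node.

3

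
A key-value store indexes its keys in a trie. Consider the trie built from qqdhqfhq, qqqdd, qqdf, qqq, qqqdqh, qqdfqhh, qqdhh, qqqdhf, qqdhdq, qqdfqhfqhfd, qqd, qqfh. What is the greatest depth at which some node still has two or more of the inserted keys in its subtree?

6

Look for the deepest trie node that still has at least two words in its subtree.
e.g. "qqdfqhfqhfd" and "qqdfqhh" share the prefix "qqdfqh" of length 6; no pair shares a longer one.
Longest shared-prefix length: 6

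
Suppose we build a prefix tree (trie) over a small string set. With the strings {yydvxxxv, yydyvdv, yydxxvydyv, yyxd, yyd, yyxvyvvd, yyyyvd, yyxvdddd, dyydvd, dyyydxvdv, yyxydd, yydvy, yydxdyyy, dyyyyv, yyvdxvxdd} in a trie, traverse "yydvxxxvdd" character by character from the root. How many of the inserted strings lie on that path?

Check each prefix of "yydvxxxvdd" against the stored set — each match is an end-marker on the path.
Prefixes of the query that are stored words: "yyd", "yydvxxxv"
Count: 2

2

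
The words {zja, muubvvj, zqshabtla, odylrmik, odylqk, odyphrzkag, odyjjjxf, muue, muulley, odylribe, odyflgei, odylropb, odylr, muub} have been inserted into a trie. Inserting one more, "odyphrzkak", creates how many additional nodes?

The longest prefix of "odyphrzkak" already in the trie is "odyphrzka" (length 9).
Each of the 1 remaining characters creates one node.

1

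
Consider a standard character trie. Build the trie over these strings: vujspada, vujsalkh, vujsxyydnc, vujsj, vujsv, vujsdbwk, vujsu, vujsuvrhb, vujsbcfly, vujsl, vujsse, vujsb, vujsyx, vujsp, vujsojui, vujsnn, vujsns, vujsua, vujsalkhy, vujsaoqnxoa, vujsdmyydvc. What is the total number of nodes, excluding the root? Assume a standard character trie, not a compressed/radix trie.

For each word, the new-node count is its length minus the longest prefix already in the trie:
  "vujspada" → 8 new (v, u, j, s, p, a, d, a)
  "vujsalkh" → prefix "vujs" already present; 4 new (a, l, k, h)
  "vujsxyydnc" → prefix "vujs" already present; 6 new (x, y, y, d, n, c)
  "vujsj" → prefix "vujs" already present; 1 new (j)
  "vujsv" → prefix "vujs" already present; 1 new (v)
  "vujsdbwk" → prefix "vujs" already present; 4 new (d, b, w, k)
  "vujsu" → prefix "vujs" already present; 1 new (u)
  "vujsuvrhb" → prefix "vujsu" already present; 4 new (v, r, h, b)
  "vujsbcfly" → prefix "vujs" already present; 5 new (b, c, f, l, y)
  "vujsl" → prefix "vujs" already present; 1 new (l)
  "vujsse" → prefix "vujs" already present; 2 new (s, e)
  "vujsb" → prefix "vujsb" already present; 0 new (none)
  "vujsyx" → prefix "vujs" already present; 2 new (y, x)
  "vujsp" → prefix "vujsp" already present; 0 new (none)
  "vujsojui" → prefix "vujs" already present; 4 new (o, j, u, i)
  "vujsnn" → prefix "vujs" already present; 2 new (n, n)
  "vujsns" → prefix "vujsn" already present; 1 new (s)
  "vujsua" → prefix "vujsu" already present; 1 new (a)
  "vujsalkhy" → prefix "vujsalkh" already present; 1 new (y)
  "vujsaoqnxoa" → prefix "vujsa" already present; 6 new (o, q, n, x, o, a)
  "vujsdmyydvc" → prefix "vujsd" already present; 6 new (m, y, y, d, v, c)
Total nodes = 8 + 4 + 6 + 1 + 1 + 4 + 1 + 4 + 5 + 1 + 2 + 0 + 2 + 0 + 4 + 2 + 1 + 1 + 1 + 6 + 6 = 60

60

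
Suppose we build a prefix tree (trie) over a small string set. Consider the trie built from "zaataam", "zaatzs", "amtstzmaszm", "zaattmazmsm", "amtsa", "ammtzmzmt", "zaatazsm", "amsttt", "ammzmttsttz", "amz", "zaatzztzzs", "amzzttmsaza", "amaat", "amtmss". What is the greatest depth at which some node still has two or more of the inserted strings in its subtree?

Look for the deepest trie node that still has at least two words in its subtree.
"zaataam" and "zaatazsm" agree on "zaata" (5 characters) before diverging; nothing deeper is shared.
Longest shared-prefix length: 5

5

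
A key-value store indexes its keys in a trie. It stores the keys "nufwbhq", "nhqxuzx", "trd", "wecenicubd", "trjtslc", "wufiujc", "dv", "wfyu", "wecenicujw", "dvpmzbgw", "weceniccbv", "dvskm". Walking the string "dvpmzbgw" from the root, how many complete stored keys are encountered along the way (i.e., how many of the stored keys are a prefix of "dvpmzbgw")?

2

Traverse "dvpmzbgw" character by character; count nodes along the way that are marked as word ends.
Prefixes of the query that are stored words: "dv", "dvpmzbgw"
Count: 2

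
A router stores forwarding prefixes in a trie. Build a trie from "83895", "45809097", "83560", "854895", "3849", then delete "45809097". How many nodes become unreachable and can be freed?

A node on "45809097"'s path can go only if nothing else ends at it or branches off below it.
No other word shares any prefix with "45809097", so all 8 of its nodes go.
Nodes removed: 8

8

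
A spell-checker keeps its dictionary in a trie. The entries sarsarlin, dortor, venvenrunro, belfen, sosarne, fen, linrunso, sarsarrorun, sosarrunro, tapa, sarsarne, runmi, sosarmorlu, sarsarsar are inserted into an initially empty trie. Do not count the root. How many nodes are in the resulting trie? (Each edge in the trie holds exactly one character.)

For each word, the new-node count is its length minus the longest prefix already in the trie:
  "sarsarlin" → 9 new (s, a, r, s, a, r, l, i, n)
  "dortor" → 6 new (d, o, r, t, o, r)
  "venvenrunro" → 11 new (v, e, n, v, e, n, r, u, n, r, o)
  "belfen" → 6 new (b, e, l, f, e, n)
  "sosarne" → prefix "s" already present; 6 new (o, s, a, r, n, e)
  "fen" → 3 new (f, e, n)
  "linrunso" → 8 new (l, i, n, r, u, n, s, o)
  "sarsarrorun" → prefix "sarsar" already present; 5 new (r, o, r, u, n)
  "sosarrunro" → prefix "sosar" already present; 5 new (r, u, n, r, o)
  "tapa" → 4 new (t, a, p, a)
  "sarsarne" → prefix "sarsar" already present; 2 new (n, e)
  "runmi" → 5 new (r, u, n, m, i)
  "sosarmorlu" → prefix "sosar" already present; 5 new (m, o, r, l, u)
  "sarsarsar" → prefix "sarsar" already present; 3 new (s, a, r)
Total nodes = 9 + 6 + 11 + 6 + 6 + 3 + 8 + 5 + 5 + 4 + 2 + 5 + 5 + 3 = 78

78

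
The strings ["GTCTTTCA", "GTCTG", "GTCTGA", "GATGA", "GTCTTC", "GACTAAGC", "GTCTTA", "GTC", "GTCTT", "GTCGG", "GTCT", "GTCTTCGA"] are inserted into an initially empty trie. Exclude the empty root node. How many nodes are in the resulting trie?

26

Insert word by word; a character creates a node only if that edge doesn't already exist:
  "GTCTTTCA" → 8 new (G, T, C, T, T, T, C, A)
  "GTCTG" → prefix "GTCT" already present; 1 new (G)
  "GTCTGA" → prefix "GTCTG" already present; 1 new (A)
  "GATGA" → prefix "G" already present; 4 new (A, T, G, A)
  "GTCTTC" → prefix "GTCTT" already present; 1 new (C)
  "GACTAAGC" → prefix "GA" already present; 6 new (C, T, A, A, G, C)
  "GTCTTA" → prefix "GTCTT" already present; 1 new (A)
  "GTC" → prefix "GTC" already present; 0 new (none)
  "GTCTT" → prefix "GTCTT" already present; 0 new (none)
  "GTCGG" → prefix "GTC" already present; 2 new (G, G)
  "GTCT" → prefix "GTCT" already present; 0 new (none)
  "GTCTTCGA" → prefix "GTCTTC" already present; 2 new (G, A)
Total nodes = 8 + 1 + 1 + 4 + 1 + 6 + 1 + 0 + 0 + 2 + 0 + 2 = 26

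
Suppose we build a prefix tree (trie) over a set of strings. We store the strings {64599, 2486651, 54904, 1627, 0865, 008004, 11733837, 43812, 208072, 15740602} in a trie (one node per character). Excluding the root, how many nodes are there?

Insert word by word; a character creates a node only if that edge doesn't already exist:
  "64599" → 5 new (6, 4, 5, 9, 9)
  "2486651" → 7 new (2, 4, 8, 6, 6, 5, 1)
  "54904" → 5 new (5, 4, 9, 0, 4)
  "1627" → 4 new (1, 6, 2, 7)
  "0865" → 4 new (0, 8, 6, 5)
  "008004" → prefix "0" already present; 5 new (0, 8, 0, 0, 4)
  "11733837" → prefix "1" already present; 7 new (1, 7, 3, 3, 8, 3, 7)
  "43812" → 5 new (4, 3, 8, 1, 2)
  "208072" → prefix "2" already present; 5 new (0, 8, 0, 7, 2)
  "15740602" → prefix "1" already present; 7 new (5, 7, 4, 0, 6, 0, 2)
Total nodes = 5 + 7 + 5 + 4 + 4 + 5 + 7 + 5 + 5 + 7 = 54

54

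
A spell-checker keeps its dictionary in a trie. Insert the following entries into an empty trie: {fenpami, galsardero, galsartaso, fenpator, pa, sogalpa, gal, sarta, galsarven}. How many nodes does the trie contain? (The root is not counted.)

40

For each word, the new-node count is its length minus the longest prefix already in the trie:
  "fenpami" → 7 new (f, e, n, p, a, m, i)
  "galsardero" → 10 new (g, a, l, s, a, r, d, e, r, o)
  "galsartaso" → prefix "galsar" already present; 4 new (t, a, s, o)
  "fenpator" → prefix "fenpa" already present; 3 new (t, o, r)
  "pa" → 2 new (p, a)
  "sogalpa" → 7 new (s, o, g, a, l, p, a)
  "gal" → prefix "gal" already present; 0 new (none)
  "sarta" → prefix "s" already present; 4 new (a, r, t, a)
  "galsarven" → prefix "galsar" already present; 3 new (v, e, n)
Total nodes = 7 + 10 + 4 + 3 + 2 + 7 + 0 + 4 + 3 = 40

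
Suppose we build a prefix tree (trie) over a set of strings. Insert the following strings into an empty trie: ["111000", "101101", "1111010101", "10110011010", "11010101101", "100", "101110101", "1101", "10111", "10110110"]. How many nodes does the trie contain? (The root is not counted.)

41

Trace insertions, counting only characters that open a new branch:
  "111000" → 6 new (1, 1, 1, 0, 0, 0)
  "101101" → prefix "1" already present; 5 new (0, 1, 1, 0, 1)
  "1111010101" → prefix "111" already present; 7 new (1, 0, 1, 0, 1, 0, 1)
  "10110011010" → prefix "10110" already present; 6 new (0, 1, 1, 0, 1, 0)
  "11010101101" → prefix "11" already present; 9 new (0, 1, 0, 1, 0, 1, 1, 0, 1)
  "100" → prefix "10" already present; 1 new (0)
  "101110101" → prefix "1011" already present; 5 new (1, 0, 1, 0, 1)
  "1101" → prefix "1101" already present; 0 new (none)
  "10111" → prefix "10111" already present; 0 new (none)
  "10110110" → prefix "101101" already present; 2 new (1, 0)
Total nodes = 6 + 5 + 7 + 6 + 9 + 1 + 5 + 0 + 0 + 2 = 41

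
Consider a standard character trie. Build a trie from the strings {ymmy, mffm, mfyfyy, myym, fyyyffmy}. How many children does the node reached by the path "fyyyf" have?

Walk "fyyyf" from the root, arriving at one node.
Characters that immediately follow "fyyyf" among the stored strings: {f}.
That node has 1 child edge.

1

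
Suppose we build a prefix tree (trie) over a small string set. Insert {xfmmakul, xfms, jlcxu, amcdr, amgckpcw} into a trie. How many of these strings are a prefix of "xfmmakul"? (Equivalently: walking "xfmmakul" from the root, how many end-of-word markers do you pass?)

1

Check each prefix of "xfmmakul" against the stored set — each match is an end-marker on the path.
Prefixes of the query that are stored words: "xfmmakul"
Count: 1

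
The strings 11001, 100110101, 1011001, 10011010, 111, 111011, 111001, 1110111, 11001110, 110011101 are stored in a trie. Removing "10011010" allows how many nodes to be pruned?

A node on "10011010"'s path can go only if nothing else ends at it or branches off below it.
Every node on "10011010" is still needed (e.g. by "100110101"), so nothing is freed.
Nodes removed: 0

0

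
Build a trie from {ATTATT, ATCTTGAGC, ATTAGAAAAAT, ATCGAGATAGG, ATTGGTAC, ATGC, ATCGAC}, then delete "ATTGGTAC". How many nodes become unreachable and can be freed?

A node on "ATTGGTAC"'s path can go only if nothing else ends at it or branches off below it.
The suffix "GGTAC" (5 nodes) is used only by "ATTGGTAC"; the node for "ATT" still has the child "A", so pruning stops there.
Nodes removed: 5

5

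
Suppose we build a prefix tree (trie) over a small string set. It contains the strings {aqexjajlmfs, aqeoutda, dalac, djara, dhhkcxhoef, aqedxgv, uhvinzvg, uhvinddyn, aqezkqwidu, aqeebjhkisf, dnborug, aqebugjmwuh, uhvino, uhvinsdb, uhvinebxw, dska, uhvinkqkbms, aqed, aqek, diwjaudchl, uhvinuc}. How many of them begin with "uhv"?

7

Traverse to the node for "uhv", then collect every word in that subtree.
Words under "uhv": uhvinddyn, uhvinebxw, uhvinkqkbms, uhvino, uhvinsdb, uhvinuc, uhvinzvg
Count: 7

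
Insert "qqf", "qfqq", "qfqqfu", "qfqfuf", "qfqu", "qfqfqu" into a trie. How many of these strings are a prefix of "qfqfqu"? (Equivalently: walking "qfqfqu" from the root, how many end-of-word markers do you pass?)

1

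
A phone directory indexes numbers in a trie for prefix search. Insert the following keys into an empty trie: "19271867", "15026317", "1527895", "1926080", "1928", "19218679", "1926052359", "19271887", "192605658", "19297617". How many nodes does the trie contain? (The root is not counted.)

45

Insert word by word; a character creates a node only if that edge doesn't already exist:
  "19271867" → 8 new (1, 9, 2, 7, 1, 8, 6, 7)
  "15026317" → prefix "1" already present; 7 new (5, 0, 2, 6, 3, 1, 7)
  "1527895" → prefix "15" already present; 5 new (2, 7, 8, 9, 5)
  "1926080" → prefix "192" already present; 4 new (6, 0, 8, 0)
  "1928" → prefix "192" already present; 1 new (8)
  "19218679" → prefix "192" already present; 5 new (1, 8, 6, 7, 9)
  "1926052359" → prefix "19260" already present; 5 new (5, 2, 3, 5, 9)
  "19271887" → prefix "192718" already present; 2 new (8, 7)
  "192605658" → prefix "192605" already present; 3 new (6, 5, 8)
  "19297617" → prefix "192" already present; 5 new (9, 7, 6, 1, 7)
Total nodes = 8 + 7 + 5 + 4 + 1 + 5 + 5 + 2 + 3 + 5 = 45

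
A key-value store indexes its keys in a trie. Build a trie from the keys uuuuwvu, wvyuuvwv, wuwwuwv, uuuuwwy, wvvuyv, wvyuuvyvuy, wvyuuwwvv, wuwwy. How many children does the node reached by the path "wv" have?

Walk "wv" from the root, arriving at one node.
Distinct next characters after "wv": v, y.
That node has 2 child edges.

2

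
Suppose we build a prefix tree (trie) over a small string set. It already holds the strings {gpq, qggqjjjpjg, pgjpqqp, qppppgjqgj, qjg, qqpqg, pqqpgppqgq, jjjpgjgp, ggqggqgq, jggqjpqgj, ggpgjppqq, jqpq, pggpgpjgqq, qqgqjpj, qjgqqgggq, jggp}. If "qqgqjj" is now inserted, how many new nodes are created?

1

The longest prefix of "qqgqjj" already in the trie is "qqgqj" (length 5).
New nodes needed: |"qqgqjj"| − 5 = 6 − 5 = 1.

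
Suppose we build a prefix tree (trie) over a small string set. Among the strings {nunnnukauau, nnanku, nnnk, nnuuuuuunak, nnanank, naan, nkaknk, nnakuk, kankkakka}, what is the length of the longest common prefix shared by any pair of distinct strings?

The deepest shared node is where two words last agree before diverging.
"nnanank" and "nnanku" agree on "nnan" (4 characters) before diverging; nothing deeper is shared.
Longest shared-prefix length: 4

4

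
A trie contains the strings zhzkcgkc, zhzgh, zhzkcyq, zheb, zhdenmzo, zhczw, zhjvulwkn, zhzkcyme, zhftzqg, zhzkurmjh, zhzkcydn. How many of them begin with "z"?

Traverse to the node for "z", then collect every word in that subtree.
Words under "z": zhczw, zhdenmzo, zheb, zhftzqg, zhjvulwkn, zhzgh, zhzkcgkc, zhzkcydn, zhzkcyme, zhzkcyq, zhzkurmjh
Count: 11

11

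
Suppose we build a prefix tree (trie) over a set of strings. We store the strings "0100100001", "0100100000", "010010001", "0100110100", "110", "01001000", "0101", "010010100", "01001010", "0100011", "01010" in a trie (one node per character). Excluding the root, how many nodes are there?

28

Trie structure (* marks end of a word):
(root)
├─ 0
│  └─ 1
│     └─ 0
│        ├─ 0
│        │  ├─ 0
│        │  │  └─ 1
│        │  │     └─ 1 *
│        │  └─ 1
│        │     ├─ 0
│        │     │  ├─ 0
│        │     │  │  └─ 0 *
│        │     │  │     ├─ 0
│        │     │  │     │  ├─ 0 *
│        │     │  │     │  └─ 1 *
│        │     │  │     └─ 1 *
│        │     │  └─ 1
│        │     │     └─ 0 *
│        │     │        └─ 0 *
│        │     └─ 1
│        │        └─ 0
│        │           └─ 1
│        │              └─ 0
│        │                 └─ 0 *
│        └─ 1 *
│           └─ 0 *
└─ 1
   └─ 1
      └─ 0 *
Counting every labelled node above: 28.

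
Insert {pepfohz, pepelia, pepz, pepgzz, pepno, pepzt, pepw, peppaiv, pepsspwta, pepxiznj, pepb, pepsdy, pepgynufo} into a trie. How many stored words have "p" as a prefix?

Traverse to the node for "p", then collect every word in that subtree.
Words under "p": pepb, pepelia, pepfohz, pepgynufo, pepgzz, pepno, peppaiv, pepsdy, pepsspwta, pepw, pepxiznj, pepz, pepzt
Count: 13

13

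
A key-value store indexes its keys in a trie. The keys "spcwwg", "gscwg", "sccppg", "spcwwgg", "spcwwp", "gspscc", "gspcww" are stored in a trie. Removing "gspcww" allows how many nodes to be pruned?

Walk "gspcww" from the leaf back toward the root, removing each node that no remaining word uses.
The suffix "cww" (3 nodes) is used only by "gspcww"; the node for "gsp" still has the child "s", so pruning stops there.
Nodes removed: 3

3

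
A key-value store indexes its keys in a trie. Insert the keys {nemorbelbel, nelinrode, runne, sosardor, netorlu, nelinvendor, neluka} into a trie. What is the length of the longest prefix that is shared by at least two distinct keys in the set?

5

The deepest shared node is where two words last agree before diverging.
"nelinrode" and "nelinvendor" agree on "nelin" (5 characters) before diverging; nothing deeper is shared.
Longest shared-prefix length: 5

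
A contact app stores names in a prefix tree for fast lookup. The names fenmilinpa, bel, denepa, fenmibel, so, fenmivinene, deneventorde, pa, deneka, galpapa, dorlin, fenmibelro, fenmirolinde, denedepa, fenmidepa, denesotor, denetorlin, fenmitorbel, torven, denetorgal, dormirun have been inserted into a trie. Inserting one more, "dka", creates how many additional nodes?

Walking "dka" from the root, the first 1 characters ("d") follow existing edges; "k" is the first miss.
So 3 − 1 = 2 new nodes.

2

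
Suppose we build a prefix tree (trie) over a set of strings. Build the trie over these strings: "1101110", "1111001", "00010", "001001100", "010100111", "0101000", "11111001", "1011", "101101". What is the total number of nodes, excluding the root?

Trace insertions, counting only characters that open a new branch:
  "1101110" → 7 new (1, 1, 0, 1, 1, 1, 0)
  "1111001" → prefix "11" already present; 5 new (1, 1, 0, 0, 1)
  "00010" → 5 new (0, 0, 0, 1, 0)
  "001001100" → prefix "00" already present; 7 new (1, 0, 0, 1, 1, 0, 0)
  "010100111" → prefix "0" already present; 8 new (1, 0, 1, 0, 0, 1, 1, 1)
  "0101000" → prefix "010100" already present; 1 new (0)
  "11111001" → prefix "1111" already present; 4 new (1, 0, 0, 1)
  "1011" → prefix "1" already present; 3 new (0, 1, 1)
  "101101" → prefix "1011" already present; 2 new (0, 1)
Total nodes = 7 + 5 + 5 + 7 + 8 + 1 + 4 + 3 + 2 = 42

42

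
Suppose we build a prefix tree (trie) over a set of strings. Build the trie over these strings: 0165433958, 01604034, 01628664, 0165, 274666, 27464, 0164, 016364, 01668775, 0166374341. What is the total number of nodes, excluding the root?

42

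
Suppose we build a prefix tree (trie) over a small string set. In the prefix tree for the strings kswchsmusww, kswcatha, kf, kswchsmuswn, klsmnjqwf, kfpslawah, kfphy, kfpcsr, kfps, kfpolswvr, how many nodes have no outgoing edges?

A leaf is a node with no children — equivalently, the end of a word that is not a proper prefix of any other stored word.
Those words: "kfpcsr", "kfphy", "kfpolswvr", "kfpslawah", "klsmnjqwf", "kswcatha", "kswchsmuswn", "kswchsmusww"
Leaf count: 8

8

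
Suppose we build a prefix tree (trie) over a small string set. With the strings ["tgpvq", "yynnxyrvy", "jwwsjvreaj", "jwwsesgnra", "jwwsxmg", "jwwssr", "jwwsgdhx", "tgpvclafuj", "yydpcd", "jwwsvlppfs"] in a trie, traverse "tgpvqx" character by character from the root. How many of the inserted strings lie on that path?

1

Traverse "tgpvqx" character by character; count nodes along the way that are marked as word ends.
Prefixes of the query that are stored words: "tgpvq"
Count: 1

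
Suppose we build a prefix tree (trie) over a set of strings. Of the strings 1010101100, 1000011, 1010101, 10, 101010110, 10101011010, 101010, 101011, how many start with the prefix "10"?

Traverse to the node for "10", then collect every word in that subtree.
Matches: "10", "1000011", "101010", "1010101", "101010110", "1010101100", "10101011010", "101011"
Count: 8

8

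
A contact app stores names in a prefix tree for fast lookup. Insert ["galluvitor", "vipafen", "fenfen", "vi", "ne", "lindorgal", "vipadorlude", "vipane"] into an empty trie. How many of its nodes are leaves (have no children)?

7

A leaf is a node with no children — equivalently, the end of a word that is not a proper prefix of any other stored word.
Those words: "fenfen", "galluvitor", "lindorgal", "ne", "vipadorlude", "vipafen", "vipane"
Leaf count: 7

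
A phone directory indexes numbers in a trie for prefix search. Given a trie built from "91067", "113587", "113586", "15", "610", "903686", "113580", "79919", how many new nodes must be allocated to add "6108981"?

The longest prefix of "6108981" already in the trie is "610" (length 3).
Each of the 4 remaining characters creates one node.

4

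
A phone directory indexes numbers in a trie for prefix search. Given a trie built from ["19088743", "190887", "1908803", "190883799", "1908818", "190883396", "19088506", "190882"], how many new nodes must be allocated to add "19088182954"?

4

Walking "19088182954" from the root, the first 7 characters ("1908818") follow existing edges; "2" is the first miss.
Each of the 4 remaining characters creates one node.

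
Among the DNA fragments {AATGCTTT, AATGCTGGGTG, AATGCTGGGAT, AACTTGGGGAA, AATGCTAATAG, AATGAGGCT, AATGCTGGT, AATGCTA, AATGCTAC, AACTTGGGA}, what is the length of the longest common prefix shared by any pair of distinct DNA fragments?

Equivalently: take the maximum, over all pairs, of their longest common prefix length.
e.g. "AATGCTGGGAT" and "AATGCTGGGTG" share the prefix "AATGCTGGG" of length 9; no pair shares a longer one.
Longest shared-prefix length: 9

9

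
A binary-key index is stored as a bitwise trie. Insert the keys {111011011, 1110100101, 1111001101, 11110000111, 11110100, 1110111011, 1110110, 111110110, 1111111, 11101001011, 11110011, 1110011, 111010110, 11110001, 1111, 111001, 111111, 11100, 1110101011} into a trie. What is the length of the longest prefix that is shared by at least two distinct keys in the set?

10

The deepest shared node is where two words last agree before diverging.
e.g. "1110100101" and "11101001011" share the prefix "1110100101" of length 10; no pair shares a longer one.
Longest shared-prefix length: 10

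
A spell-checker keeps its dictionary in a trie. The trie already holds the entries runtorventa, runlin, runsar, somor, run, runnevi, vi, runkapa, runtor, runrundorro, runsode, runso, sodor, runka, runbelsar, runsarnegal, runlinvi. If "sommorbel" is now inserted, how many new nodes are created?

"som" is already a path in the trie; the remaining "morbel" must be added.
Each of the 6 remaining characters creates one node.

6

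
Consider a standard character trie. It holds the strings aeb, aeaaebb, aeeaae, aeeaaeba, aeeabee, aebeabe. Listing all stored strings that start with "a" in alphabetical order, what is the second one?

aeb

Filter for "a…" and sort: "aeaaebb", "aeb", "aebeabe", "aeeaae", "aeeaaeba", "aeeabee"
The 2nd is aeb.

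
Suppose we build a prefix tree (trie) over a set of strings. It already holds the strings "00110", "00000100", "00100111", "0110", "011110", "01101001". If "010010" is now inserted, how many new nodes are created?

The longest prefix of "010010" already in the trie is "01" (length 2).
New nodes needed: |"010010"| − 2 = 6 − 2 = 4.

4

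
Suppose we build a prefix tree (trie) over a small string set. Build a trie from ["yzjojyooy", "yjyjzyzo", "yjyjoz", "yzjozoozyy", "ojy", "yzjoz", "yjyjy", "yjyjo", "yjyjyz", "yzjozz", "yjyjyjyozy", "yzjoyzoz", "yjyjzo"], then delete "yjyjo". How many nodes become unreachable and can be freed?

A node on "yjyjo"'s path can go only if nothing else ends at it or branches off below it.
Every node on "yjyjo" is still needed (e.g. by "yjyjoz"), so nothing is freed.
Nodes removed: 0

0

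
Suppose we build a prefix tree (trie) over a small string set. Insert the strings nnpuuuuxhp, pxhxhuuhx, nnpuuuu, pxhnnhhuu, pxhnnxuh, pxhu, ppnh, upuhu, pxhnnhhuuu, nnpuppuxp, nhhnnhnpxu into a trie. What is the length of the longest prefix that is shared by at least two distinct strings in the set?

9

Look for the deepest trie node that still has at least two words in its subtree.
e.g. "pxhnnhhuu" and "pxhnnhhuuu" share the prefix "pxhnnhhuu" of length 9; no pair shares a longer one.
Longest shared-prefix length: 9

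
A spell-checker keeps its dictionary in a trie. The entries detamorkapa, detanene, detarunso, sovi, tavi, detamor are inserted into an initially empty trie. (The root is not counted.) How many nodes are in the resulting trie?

For each word, the new-node count is its length minus the longest prefix already in the trie:
  "detamorkapa" → 11 new (d, e, t, a, m, o, r, k, a, p, a)
  "detanene" → prefix "deta" already present; 4 new (n, e, n, e)
  "detarunso" → prefix "deta" already present; 5 new (r, u, n, s, o)
  "sovi" → 4 new (s, o, v, i)
  "tavi" → 4 new (t, a, v, i)
  "detamor" → prefix "detamor" already present; 0 new (none)
Total nodes = 11 + 4 + 5 + 4 + 4 + 0 = 28

28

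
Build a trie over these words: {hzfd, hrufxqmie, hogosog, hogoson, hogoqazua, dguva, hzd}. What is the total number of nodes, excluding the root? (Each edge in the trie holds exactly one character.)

For each word, the new-node count is its length minus the longest prefix already in the trie:
  "hzfd" → 4 new (h, z, f, d)
  "hrufxqmie" → prefix "h" already present; 8 new (r, u, f, x, q, m, i, e)
  "hogosog" → prefix "h" already present; 6 new (o, g, o, s, o, g)
  "hogoson" → prefix "hogoso" already present; 1 new (n)
  "hogoqazua" → prefix "hogo" already present; 5 new (q, a, z, u, a)
  "dguva" → 5 new (d, g, u, v, a)
  "hzd" → prefix "hz" already present; 1 new (d)
Total nodes = 4 + 8 + 6 + 1 + 5 + 5 + 1 = 30

30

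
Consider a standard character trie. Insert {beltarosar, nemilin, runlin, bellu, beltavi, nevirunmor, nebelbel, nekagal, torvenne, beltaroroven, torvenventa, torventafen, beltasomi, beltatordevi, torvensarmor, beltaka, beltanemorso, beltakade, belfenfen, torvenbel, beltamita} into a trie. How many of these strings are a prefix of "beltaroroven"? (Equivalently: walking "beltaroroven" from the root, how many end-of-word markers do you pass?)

1

Traverse "beltaroroven" character by character; count nodes along the way that are marked as word ends.
Prefixes of the query that are stored words: "beltaroroven"
Count: 1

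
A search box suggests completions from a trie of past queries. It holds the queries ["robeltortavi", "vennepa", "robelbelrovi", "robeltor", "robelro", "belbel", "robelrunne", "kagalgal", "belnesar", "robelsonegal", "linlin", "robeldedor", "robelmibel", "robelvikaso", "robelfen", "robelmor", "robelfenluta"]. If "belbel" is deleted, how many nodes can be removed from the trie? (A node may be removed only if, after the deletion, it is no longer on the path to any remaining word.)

Walk "belbel" from the leaf back toward the root, removing each node that no remaining word uses.
The suffix "bel" (3 nodes) is used only by "belbel"; the node for "bel" still has the child "n", so pruning stops there.
Nodes removed: 3

3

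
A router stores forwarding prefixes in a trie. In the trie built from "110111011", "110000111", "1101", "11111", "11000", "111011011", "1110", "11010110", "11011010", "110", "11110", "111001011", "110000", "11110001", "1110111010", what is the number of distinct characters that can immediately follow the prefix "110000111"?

0

The children of the "110000111" node are the distinct next characters among strings starting with "110000111".
No stored string extends past "110000111".
That node has 0 child edges.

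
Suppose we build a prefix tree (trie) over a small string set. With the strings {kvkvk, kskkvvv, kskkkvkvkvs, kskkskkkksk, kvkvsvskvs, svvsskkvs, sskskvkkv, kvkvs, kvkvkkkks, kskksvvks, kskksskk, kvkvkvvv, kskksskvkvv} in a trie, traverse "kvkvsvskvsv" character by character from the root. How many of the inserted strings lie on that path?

Walk "kvkvsvskvsv" from the root; an end-of-word marker is hit whenever a stored word is a prefix of "kvkvsvskvsv".
Prefixes of the query that are stored words: "kvkvs", "kvkvsvskvs"
Count: 2

2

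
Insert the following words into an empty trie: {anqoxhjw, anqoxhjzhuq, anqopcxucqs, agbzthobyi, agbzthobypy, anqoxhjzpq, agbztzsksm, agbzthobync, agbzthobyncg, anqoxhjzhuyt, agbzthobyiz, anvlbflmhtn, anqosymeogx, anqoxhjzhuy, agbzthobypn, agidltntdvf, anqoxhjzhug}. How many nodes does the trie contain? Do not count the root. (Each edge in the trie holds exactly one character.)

70

Count nodes per top-level branch (shared prefixes stored once):
  'a'-branch (agbzthobyi, agbzthobyiz, agbzthobync, agbzthobyncg, agbzthobypn, agbzthobypy, agbztzsksm, agidltntdvf, anqopcxucqs, anqosymeogx, anqoxhjw, anqoxhjzhug, anqoxhjzhuq, anqoxhjzhuy, anqoxhjzhuyt, anqoxhjzpq, anvlbflmhtn): 70 nodes
Sum: 70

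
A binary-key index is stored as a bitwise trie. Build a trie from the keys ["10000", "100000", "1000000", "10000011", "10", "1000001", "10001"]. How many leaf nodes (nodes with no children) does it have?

3

Leaves are exactly the stored words that no other stored word extends.
Those words: "1000000", "10000011", "10001"
Leaf count: 3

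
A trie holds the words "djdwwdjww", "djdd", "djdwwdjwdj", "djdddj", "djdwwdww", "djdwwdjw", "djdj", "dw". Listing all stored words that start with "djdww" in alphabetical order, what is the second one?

djdwwdjwdj

Words with prefix "djdww", in lexicographic order: "djdwwdjw", "djdwwdjwdj", "djdwwdjww", "djdwwdww"
Position 2: djdwwdjwdj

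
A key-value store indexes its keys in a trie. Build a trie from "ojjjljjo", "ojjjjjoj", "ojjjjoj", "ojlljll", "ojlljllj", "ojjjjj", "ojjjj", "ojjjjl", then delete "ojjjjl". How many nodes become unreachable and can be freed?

1

A node on "ojjjjl"'s path can go only if nothing else ends at it or branches off below it.
The suffix "l" (1 node) is used only by "ojjjjl"; the node for "ojjjj" still has the child "j", so pruning stops there.
Nodes removed: 1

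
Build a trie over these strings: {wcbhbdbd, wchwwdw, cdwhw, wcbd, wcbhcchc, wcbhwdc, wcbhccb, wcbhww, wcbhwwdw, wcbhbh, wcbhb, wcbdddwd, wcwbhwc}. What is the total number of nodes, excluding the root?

40

Insert word by word; a character creates a node only if that edge doesn't already exist:
  "wcbhbdbd" → 8 new (w, c, b, h, b, d, b, d)
  "wchwwdw" → prefix "wc" already present; 5 new (h, w, w, d, w)
  "cdwhw" → 5 new (c, d, w, h, w)
  "wcbd" → prefix "wcb" already present; 1 new (d)
  "wcbhcchc" → prefix "wcbh" already present; 4 new (c, c, h, c)
  "wcbhwdc" → prefix "wcbh" already present; 3 new (w, d, c)
  "wcbhccb" → prefix "wcbhcc" already present; 1 new (b)
  "wcbhww" → prefix "wcbhw" already present; 1 new (w)
  "wcbhwwdw" → prefix "wcbhww" already present; 2 new (d, w)
  "wcbhbh" → prefix "wcbhb" already present; 1 new (h)
  "wcbhb" → prefix "wcbhb" already present; 0 new (none)
  "wcbdddwd" → prefix "wcbd" already present; 4 new (d, d, w, d)
  "wcwbhwc" → prefix "wc" already present; 5 new (w, b, h, w, c)
Total nodes = 8 + 5 + 5 + 1 + 4 + 3 + 1 + 1 + 2 + 1 + 0 + 4 + 5 = 40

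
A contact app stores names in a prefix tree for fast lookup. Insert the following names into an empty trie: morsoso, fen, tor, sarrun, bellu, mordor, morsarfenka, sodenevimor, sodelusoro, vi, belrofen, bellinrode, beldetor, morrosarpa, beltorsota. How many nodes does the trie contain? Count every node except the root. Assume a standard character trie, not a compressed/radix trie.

82

Insert word by word; a character creates a node only if that edge doesn't already exist:
  "morsoso" → 7 new (m, o, r, s, o, s, o)
  "fen" → 3 new (f, e, n)
  "tor" → 3 new (t, o, r)
  "sarrun" → 6 new (s, a, r, r, u, n)
  "bellu" → 5 new (b, e, l, l, u)
  "mordor" → prefix "mor" already present; 3 new (d, o, r)
  "morsarfenka" → prefix "mors" already present; 7 new (a, r, f, e, n, k, a)
  "sodenevimor" → prefix "s" already present; 10 new (o, d, e, n, e, v, i, m, o, r)
  "sodelusoro" → prefix "sode" already present; 6 new (l, u, s, o, r, o)
  "vi" → 2 new (v, i)
  "belrofen" → prefix "bel" already present; 5 new (r, o, f, e, n)
  "bellinrode" → prefix "bell" already present; 6 new (i, n, r, o, d, e)
  "beldetor" → prefix "bel" already present; 5 new (d, e, t, o, r)
  "morrosarpa" → prefix "mor" already present; 7 new (r, o, s, a, r, p, a)
  "beltorsota" → prefix "bel" already present; 7 new (t, o, r, s, o, t, a)
Total nodes = 7 + 3 + 3 + 6 + 5 + 3 + 7 + 10 + 6 + 2 + 5 + 6 + 5 + 7 + 7 = 82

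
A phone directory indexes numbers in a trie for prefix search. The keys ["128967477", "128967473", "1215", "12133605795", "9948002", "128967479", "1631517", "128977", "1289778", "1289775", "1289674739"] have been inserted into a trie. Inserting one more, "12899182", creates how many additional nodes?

4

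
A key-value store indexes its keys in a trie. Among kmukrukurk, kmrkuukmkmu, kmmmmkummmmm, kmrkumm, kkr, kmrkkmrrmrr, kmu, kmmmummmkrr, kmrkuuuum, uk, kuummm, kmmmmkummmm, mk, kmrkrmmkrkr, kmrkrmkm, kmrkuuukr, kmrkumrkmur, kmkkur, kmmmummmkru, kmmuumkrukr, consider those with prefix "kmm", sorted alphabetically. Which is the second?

DFS of the "kmm" subtree visits, in order: "kmmmmkummmm", "kmmmmkummmmm", "kmmmummmkrr", "kmmmummmkru", "kmmuumkrukr"
The 2nd is kmmmmkummmmm.

kmmmmkummmmm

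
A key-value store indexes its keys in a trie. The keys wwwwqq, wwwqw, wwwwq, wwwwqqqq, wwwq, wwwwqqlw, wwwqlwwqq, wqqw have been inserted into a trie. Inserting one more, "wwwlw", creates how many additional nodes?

2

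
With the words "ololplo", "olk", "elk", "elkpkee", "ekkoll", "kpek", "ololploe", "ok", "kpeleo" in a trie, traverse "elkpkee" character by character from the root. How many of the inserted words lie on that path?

2

Traverse "elkpkee" character by character; count nodes along the way that are marked as word ends.
Prefixes of the query that are stored words: "elk", "elkpkee"
Count: 2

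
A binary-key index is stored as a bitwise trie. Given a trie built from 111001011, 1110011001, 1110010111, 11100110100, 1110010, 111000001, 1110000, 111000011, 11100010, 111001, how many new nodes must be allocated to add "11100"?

0

"11100" is already a full path in the trie; only an end-marker is added.
No new nodes are needed: 0.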